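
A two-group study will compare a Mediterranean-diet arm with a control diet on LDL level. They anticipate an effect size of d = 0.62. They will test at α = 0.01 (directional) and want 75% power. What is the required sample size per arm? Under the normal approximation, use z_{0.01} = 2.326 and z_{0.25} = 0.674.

n = 47 per group

For two independent groups with equal n: n = 2·((z_{α} + z_β) / d)².
z_{α} + z_β = 2.326 + 0.674 = 3.000.
n = 2 × (3.000 / 0.62)² = 2 × 4.839² = 2 × 23.41 = 46.8.
Round up to the next whole participant.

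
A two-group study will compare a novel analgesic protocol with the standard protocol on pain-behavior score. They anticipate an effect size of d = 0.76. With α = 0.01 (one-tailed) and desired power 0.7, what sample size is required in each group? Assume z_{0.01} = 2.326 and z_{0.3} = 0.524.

n = 29 per group

For two independent groups with equal n: n = 2·((z_{α} + z_β) / d)².
z_{α} + z_β = 2.326 + 0.524 = 2.850.
n = 2 × (2.850 / 0.76)² = 2 × 3.750² = 2 × 14.06 = 28.1.
Round up to the next whole participant.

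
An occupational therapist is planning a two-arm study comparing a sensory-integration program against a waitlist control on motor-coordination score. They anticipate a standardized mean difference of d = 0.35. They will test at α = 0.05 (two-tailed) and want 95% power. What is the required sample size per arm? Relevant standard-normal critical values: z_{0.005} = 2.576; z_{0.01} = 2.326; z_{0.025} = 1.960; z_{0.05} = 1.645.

n = 213 per group

For two independent groups with equal n: n = 2·((z_{α/2} + z_β) / d)².
z_{α/2} + z_β = 1.960 + 1.645 = 3.605.
n = 2 × (3.605 / 0.35)² = 2 × 10.300² = 2 × 106.09 = 212.2.
Round up to the next whole participant.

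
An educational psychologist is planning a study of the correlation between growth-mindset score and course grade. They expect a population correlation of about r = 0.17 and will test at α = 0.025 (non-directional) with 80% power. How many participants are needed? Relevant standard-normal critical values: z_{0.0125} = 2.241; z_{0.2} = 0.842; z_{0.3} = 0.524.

Fisher's z: C = ½·ln((1+r)/(1−r)) = ½·ln(1.4096) = 0.1717.
n = ((z_{α/2} + z_β)/C)² + 3.
(2.241 + 0.842) / 0.1717 = 3.083 / 0.1717 = 17.956.
n = 17.956² + 3 = 322.41 + 3 = 325.4.
Round up.

n = 326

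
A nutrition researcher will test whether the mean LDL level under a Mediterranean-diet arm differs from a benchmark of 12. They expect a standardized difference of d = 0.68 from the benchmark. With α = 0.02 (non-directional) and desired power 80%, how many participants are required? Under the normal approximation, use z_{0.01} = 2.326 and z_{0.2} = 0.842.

n = 22

For a one-sample test: n = ((z_{α/2} + z_β) / d)².
z_{α/2} + z_β = 2.326 + 0.842 = 3.168.
n = (3.168 / 0.68)² = 4.659² = 21.70.
Round up.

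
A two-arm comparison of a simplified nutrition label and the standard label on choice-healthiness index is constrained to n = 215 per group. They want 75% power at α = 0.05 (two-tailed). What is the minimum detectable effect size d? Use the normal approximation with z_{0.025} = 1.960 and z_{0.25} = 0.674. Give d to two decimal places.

d_min ≈ 0.25

For two independent groups of n = 215 each: d_min = (z_{α/2} + z_β)·√(2/n).
z-sum = 1.960 + 0.674 = 2.634.
d_min = 2.634 × √(2/215) = 2.634 × 0.0964 = 0.254.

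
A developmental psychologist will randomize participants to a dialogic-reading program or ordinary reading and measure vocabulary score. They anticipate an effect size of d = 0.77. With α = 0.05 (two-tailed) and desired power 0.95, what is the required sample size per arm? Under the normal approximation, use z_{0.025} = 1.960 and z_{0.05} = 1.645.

n = 44 per group

For two independent groups with equal n: n = 2·((z_{α/2} + z_β) / d)².
z_{α/2} + z_β = 1.960 + 1.645 = 3.605.
n = 2 × (3.605 / 0.77)² = 2 × 4.682² = 2 × 21.92 = 43.8.
Round up to the next whole participant.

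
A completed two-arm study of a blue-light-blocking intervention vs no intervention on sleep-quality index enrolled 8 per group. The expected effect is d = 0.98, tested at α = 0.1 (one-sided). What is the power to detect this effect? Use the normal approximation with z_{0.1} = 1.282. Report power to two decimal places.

power ≈ 0.75

For two equal groups, power = Φ(d·√(n/2) − z_{α}).
d·√(n/2) = 0.98 × √(8/2) = 0.98 × 2.000 = 1.960.
z_β = 1.960 − 1.282 = 0.678.
Power = Φ(0.678) = 0.751.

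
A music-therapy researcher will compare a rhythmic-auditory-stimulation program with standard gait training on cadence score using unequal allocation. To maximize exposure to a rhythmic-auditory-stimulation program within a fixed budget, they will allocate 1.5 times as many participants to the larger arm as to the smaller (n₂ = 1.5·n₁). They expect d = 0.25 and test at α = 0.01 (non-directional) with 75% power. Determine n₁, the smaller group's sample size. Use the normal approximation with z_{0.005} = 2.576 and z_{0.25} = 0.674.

n₁ = 282

With allocation ratio k = n₂/n₁ = 1.5, Var(x̄₁−x̄₂) = σ²(1/n₁ + 1/(k·n₁)) = σ²·(k+1)/(k·n₁).
So n₁ = (1 + 1/k)·((z_{α/2} + z_β)/d)² = 1.667 × (3.250/0.25)².
n₁ = 1.667 × 169.00 = 281.7.
Round up: n₁ = 282, giving n₂ = 1.5 × 282 = 423.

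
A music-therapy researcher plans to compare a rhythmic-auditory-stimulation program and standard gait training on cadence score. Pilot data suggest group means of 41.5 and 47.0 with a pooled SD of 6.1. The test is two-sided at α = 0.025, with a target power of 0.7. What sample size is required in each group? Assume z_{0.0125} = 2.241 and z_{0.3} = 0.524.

Cohen's d = |M₁ − M₂| / SD_pooled = |41.5 − 47.0| / 6.1 = 5.5 / 6.1 = 0.902.
For two independent groups with equal n: n = 2·((z_{α/2} + z_β) / d)².
z_{α/2} + z_β = 2.241 + 0.524 = 2.765.
n = 2 × (2.765 / 0.902)² = 2 × 3.065² = 2 × 9.40 = 18.8.
Round up to the next whole participant.

n = 19 per group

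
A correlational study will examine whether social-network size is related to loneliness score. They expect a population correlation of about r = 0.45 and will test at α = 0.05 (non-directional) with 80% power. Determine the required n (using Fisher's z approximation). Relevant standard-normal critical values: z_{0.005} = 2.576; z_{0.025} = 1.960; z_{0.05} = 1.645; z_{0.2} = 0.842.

n = 37

Fisher's z: C = ½·ln((1+r)/(1−r)) = ½·ln(2.6364) = 0.4847.
n = ((z_{α/2} + z_β)/C)² + 3.
(1.960 + 0.842) / 0.4847 = 2.802 / 0.4847 = 5.781.
n = 5.781² + 3 = 33.42 + 3 = 36.4.
Round up.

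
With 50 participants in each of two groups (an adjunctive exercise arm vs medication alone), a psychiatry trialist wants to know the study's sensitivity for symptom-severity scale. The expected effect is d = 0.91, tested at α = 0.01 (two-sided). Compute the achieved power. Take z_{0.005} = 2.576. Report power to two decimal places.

power ≈ 0.98

For two equal groups, power = Φ(d·√(n/2) − z_{α/2}).
d·√(n/2) = 0.91 × √(50/2) = 0.91 × 5.000 = 4.550.
z_β = 4.550 − 2.576 = 1.974.
Power = Φ(1.974) = 0.976.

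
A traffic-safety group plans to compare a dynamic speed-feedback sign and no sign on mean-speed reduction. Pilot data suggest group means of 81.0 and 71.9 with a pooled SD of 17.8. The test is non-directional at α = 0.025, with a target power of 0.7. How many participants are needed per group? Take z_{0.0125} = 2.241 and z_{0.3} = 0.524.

Cohen's d = |M₁ − M₂| / SD_pooled = |81.0 − 71.9| / 17.8 = 9.1 / 17.8 = 0.511.
For two independent groups with equal n: n = 2·((z_{α/2} + z_β) / d)².
z_{α/2} + z_β = 2.241 + 0.524 = 2.765.
n = 2 × (2.765 / 0.511)² = 2 × 5.411² = 2 × 29.28 = 58.6.
Round up to the next whole participant.

n = 59 per group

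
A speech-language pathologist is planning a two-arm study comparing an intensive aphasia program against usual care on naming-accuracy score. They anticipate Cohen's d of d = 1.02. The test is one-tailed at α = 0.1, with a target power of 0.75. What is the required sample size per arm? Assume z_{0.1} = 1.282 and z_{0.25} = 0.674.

For two independent groups with equal n: n = 2·((z_{α} + z_β) / d)².
z_{α} + z_β = 1.282 + 0.674 = 1.956.
n = 2 × (1.956 / 1.02)² = 2 × 1.918² = 2 × 3.68 = 7.4.
Round up to the next whole participant.

n = 8 per group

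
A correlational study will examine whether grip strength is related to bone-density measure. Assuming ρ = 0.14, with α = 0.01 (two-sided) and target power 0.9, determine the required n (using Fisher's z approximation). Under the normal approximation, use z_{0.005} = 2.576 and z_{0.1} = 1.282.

Fisher's z: C = ½·ln((1+r)/(1−r)) = ½·ln(1.3256) = 0.1409.
n = ((z_{α/2} + z_β)/C)² + 3.
(2.576 + 1.282) / 0.1409 = 3.858 / 0.1409 = 27.381.
n = 27.381² + 3 = 749.73 + 3 = 752.7.
Round up.

n = 753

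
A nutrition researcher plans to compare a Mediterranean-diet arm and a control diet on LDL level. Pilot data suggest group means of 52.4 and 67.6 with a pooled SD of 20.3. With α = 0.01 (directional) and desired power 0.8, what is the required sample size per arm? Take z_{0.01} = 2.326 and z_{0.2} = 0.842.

n = 36 per group

Cohen's d = |M₁ − M₂| / SD_pooled = |52.4 − 67.6| / 20.3 = 15.2 / 20.3 = 0.749.
For two independent groups with equal n: n = 2·((z_{α} + z_β) / d)².
z_{α} + z_β = 2.326 + 0.842 = 3.168.
n = 2 × (3.168 / 0.749)² = 2 × 4.230² = 2 × 17.89 = 35.8.
Round up to the next whole participant.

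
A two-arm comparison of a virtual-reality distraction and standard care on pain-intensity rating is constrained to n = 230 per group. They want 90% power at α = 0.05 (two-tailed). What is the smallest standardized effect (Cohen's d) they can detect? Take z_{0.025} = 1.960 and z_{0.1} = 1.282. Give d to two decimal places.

For two independent groups of n = 230 each: d_min = (z_{α/2} + z_β)·√(2/n).
z-sum = 1.960 + 1.282 = 3.242.
d_min = 3.242 × √(2/230) = 3.242 × 0.0933 = 0.302.

d_min ≈ 0.30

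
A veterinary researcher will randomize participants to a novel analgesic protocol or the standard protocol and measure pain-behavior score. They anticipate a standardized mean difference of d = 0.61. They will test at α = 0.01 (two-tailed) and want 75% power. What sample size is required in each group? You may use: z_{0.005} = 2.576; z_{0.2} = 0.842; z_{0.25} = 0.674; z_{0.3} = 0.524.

n = 57 per group

For two independent groups with equal n: n = 2·((z_{α/2} + z_β) / d)².
z_{α/2} + z_β = 2.576 + 0.674 = 3.250.
n = 2 × (3.250 / 0.61)² = 2 × 5.328² = 2 × 28.39 = 56.8.
Round up to the next whole participant.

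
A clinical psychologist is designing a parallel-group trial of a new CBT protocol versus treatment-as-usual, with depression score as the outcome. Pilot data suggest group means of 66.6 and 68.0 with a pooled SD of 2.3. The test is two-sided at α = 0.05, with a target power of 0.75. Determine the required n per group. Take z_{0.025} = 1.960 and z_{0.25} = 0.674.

n = 38 per group

Cohen's d = |M₁ − M₂| / SD_pooled = |66.6 − 68.0| / 2.3 = 1.4 / 2.3 = 0.609.
For two independent groups with equal n: n = 2·((z_{α/2} + z_β) / d)².
z_{α/2} + z_β = 1.960 + 0.674 = 2.634.
n = 2 × (2.634 / 0.609)² = 2 × 4.325² = 2 × 18.71 = 37.4.
Round up to the next whole participant.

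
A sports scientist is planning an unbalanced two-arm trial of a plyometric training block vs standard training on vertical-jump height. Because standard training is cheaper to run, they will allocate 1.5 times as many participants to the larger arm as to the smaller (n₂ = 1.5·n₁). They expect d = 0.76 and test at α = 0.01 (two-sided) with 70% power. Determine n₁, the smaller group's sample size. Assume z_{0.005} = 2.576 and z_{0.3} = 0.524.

With allocation ratio k = n₂/n₁ = 1.5, Var(x̄₁−x̄₂) = σ²(1/n₁ + 1/(k·n₁)) = σ²·(k+1)/(k·n₁).
So n₁ = (1 + 1/k)·((z_{α/2} + z_β)/d)² = 1.667 × (3.100/0.76)².
n₁ = 1.667 × 16.64 = 27.7.
Round up: n₁ = 28, giving n₂ = 1.5 × 28 = 42.

n₁ = 28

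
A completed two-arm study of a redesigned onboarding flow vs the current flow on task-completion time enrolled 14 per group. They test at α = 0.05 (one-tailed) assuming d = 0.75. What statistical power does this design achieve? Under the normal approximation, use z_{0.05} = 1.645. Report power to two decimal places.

For two equal groups, power = Φ(d·√(n/2) − z_{α}).
d·√(n/2) = 0.75 × √(14/2) = 0.75 × 2.646 = 1.984.
z_β = 1.984 − 1.645 = 0.339.
Power = Φ(0.339) = 0.633.

power ≈ 0.63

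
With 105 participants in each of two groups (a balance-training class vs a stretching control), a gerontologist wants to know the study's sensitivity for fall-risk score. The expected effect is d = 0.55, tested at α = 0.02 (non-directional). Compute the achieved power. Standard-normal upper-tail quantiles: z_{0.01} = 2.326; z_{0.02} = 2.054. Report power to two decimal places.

power ≈ 0.95

For two equal groups, power = Φ(d·√(n/2) − z_{α/2}).
d·√(n/2) = 0.55 × √(105/2) = 0.55 × 7.246 = 3.985.
z_β = 3.985 − 2.326 = 1.659.
Power = Φ(1.659) = 0.951.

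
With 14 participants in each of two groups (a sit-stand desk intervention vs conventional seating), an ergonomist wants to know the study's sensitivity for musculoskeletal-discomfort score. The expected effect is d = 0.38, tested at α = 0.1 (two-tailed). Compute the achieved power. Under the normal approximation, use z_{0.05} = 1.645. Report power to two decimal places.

power ≈ 0.26

For two equal groups, power = Φ(d·√(n/2) − z_{α/2}).
d·√(n/2) = 0.38 × √(14/2) = 0.38 × 2.646 = 1.005.
z_β = 1.005 − 1.645 = -0.640.
Power = Φ(-0.640) = 0.261.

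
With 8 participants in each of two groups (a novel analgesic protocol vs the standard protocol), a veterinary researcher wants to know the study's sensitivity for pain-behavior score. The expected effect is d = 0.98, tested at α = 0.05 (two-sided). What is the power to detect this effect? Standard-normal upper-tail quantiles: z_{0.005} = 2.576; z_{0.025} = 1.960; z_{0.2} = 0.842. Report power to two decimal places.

power ≈ 0.50

For two equal groups, power = Φ(d·√(n/2) − z_{α/2}).
d·√(n/2) = 0.98 × √(8/2) = 0.98 × 2.000 = 1.960.
z_β = 1.960 − 1.960 = 0.000.
Power = Φ(0.000) = 0.500.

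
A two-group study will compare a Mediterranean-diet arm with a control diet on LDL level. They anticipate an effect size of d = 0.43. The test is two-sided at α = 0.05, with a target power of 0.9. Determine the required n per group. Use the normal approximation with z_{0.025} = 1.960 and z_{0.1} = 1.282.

For two independent groups with equal n: n = 2·((z_{α/2} + z_β) / d)².
z_{α/2} + z_β = 1.960 + 1.282 = 3.242.
n = 2 × (3.242 / 0.43)² = 2 × 7.540² = 2 × 56.84 = 113.7.
Round up to the next whole participant.

n = 114 per group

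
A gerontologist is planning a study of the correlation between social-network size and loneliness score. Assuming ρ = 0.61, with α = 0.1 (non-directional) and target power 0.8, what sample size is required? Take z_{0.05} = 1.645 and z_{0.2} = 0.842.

Fisher's z: C = ½·ln((1+r)/(1−r)) = ½·ln(4.1282) = 0.7089.
n = ((z_{α/2} + z_β)/C)² + 3.
(1.645 + 0.842) / 0.7089 = 2.487 / 0.7089 = 3.508.
n = 3.508² + 3 = 12.31 + 3 = 15.3.
Round up.

n = 16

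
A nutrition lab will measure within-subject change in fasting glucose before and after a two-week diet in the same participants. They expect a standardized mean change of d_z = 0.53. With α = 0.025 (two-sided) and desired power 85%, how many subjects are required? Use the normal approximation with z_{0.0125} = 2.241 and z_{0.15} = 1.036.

n = 39 pairs

For a paired (one-sample on differences) test: n = ((z_{α/2} + z_β) / d)².
z_{α/2} + z_β = 2.241 + 1.036 = 3.277.
n = (3.277 / 0.53)² = 6.183² = 38.23.
Round up.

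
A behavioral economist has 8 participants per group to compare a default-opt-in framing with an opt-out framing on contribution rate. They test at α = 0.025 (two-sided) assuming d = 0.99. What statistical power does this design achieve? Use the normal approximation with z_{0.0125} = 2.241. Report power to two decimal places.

power ≈ 0.40

For two equal groups, power = Φ(d·√(n/2) − z_{α/2}).
d·√(n/2) = 0.99 × √(8/2) = 0.99 × 2.000 = 1.980.
z_β = 1.980 − 2.241 = -0.261.
Power = Φ(-0.261) = 0.397.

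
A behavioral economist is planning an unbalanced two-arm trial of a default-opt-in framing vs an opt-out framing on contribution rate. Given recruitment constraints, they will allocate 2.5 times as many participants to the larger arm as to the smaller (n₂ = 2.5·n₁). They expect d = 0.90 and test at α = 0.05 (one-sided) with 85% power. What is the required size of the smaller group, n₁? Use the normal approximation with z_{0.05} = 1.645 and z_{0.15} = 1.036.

n₁ = 13

With allocation ratio k = n₂/n₁ = 2.5, Var(x̄₁−x̄₂) = σ²(1/n₁ + 1/(k·n₁)) = σ²·(k+1)/(k·n₁).
So n₁ = (1 + 1/k)·((z_{α} + z_β)/d)² = 1.400 × (2.681/0.90)².
n₁ = 1.400 × 8.87 = 12.4.
Round up: n₁ = 13, giving n₂ = ⌈2.5 × 13⌉ = ⌈32.5⌉ = 33.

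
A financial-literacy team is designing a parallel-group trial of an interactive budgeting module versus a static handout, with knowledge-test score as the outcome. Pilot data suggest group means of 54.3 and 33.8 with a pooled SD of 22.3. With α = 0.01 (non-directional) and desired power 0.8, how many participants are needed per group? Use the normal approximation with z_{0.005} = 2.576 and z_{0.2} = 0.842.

n = 28 per group

Cohen's d = |M₁ − M₂| / SD_pooled = |54.3 − 33.8| / 22.3 = 20.5 / 22.3 = 0.919.
For two independent groups with equal n: n = 2·((z_{α/2} + z_β) / d)².
z_{α/2} + z_β = 2.576 + 0.842 = 3.418.
n = 2 × (3.418 / 0.919)² = 2 × 3.719² = 2 × 13.83 = 27.7.
Round up to the next whole participant.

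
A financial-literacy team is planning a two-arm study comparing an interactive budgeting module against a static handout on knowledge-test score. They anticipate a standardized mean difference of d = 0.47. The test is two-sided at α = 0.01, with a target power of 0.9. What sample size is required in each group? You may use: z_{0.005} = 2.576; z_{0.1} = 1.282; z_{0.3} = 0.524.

n = 135 per group

For two independent groups with equal n: n = 2·((z_{α/2} + z_β) / d)².
z_{α/2} + z_β = 2.576 + 1.282 = 3.858.
n = 2 × (3.858 / 0.47)² = 2 × 8.209² = 2 × 67.38 = 134.8.
Round up to the next whole participant.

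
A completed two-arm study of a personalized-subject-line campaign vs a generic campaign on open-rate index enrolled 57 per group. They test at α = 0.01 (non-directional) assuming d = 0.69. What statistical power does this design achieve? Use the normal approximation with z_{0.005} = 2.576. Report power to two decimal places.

power ≈ 0.87

For two equal groups, power = Φ(d·√(n/2) − z_{α/2}).
d·√(n/2) = 0.69 × √(57/2) = 0.69 × 5.339 = 3.684.
z_β = 3.684 − 2.576 = 1.108.
Power = Φ(1.108) = 0.866.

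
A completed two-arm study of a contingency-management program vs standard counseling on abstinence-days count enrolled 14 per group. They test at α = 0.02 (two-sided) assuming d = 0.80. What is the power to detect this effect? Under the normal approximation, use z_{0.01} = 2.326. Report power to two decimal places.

For two equal groups, power = Φ(d·√(n/2) − z_{α/2}).
d·√(n/2) = 0.80 × √(14/2) = 0.80 × 2.646 = 2.117.
z_β = 2.117 − 2.326 = -0.209.
Power = Φ(-0.209) = 0.417.

power ≈ 0.42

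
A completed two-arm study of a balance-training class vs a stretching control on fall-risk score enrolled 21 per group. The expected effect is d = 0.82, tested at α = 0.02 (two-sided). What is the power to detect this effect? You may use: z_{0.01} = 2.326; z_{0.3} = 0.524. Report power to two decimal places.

For two equal groups, power = Φ(d·√(n/2) − z_{α/2}).
d·√(n/2) = 0.82 × √(21/2) = 0.82 × 3.240 = 2.657.
z_β = 2.657 − 2.326 = 0.331.
Power = Φ(0.331) = 0.630.

power ≈ 0.63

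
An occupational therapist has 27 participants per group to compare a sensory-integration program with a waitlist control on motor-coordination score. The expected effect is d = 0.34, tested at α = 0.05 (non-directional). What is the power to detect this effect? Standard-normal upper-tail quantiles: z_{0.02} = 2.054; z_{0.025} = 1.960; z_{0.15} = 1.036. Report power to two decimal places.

power ≈ 0.24

For two equal groups, power = Φ(d·√(n/2) − z_{α/2}).
d·√(n/2) = 0.34 × √(27/2) = 0.34 × 3.674 = 1.249.
z_β = 1.249 − 1.960 = -0.711.
Power = Φ(-0.711) = 0.239.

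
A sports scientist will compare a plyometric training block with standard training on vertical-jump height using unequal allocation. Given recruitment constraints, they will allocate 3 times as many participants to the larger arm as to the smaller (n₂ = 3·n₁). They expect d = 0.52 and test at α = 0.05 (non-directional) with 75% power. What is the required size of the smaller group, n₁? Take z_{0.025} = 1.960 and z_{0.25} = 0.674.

n₁ = 35

With allocation ratio k = n₂/n₁ = 3, Var(x̄₁−x̄₂) = σ²(1/n₁ + 1/(k·n₁)) = σ²·(k+1)/(k·n₁).
So n₁ = (1 + 1/k)·((z_{α/2} + z_β)/d)² = 1.333 × (2.634/0.52)².
n₁ = 1.333 × 25.66 = 34.2.
Round up: n₁ = 35, giving n₂ = 3 × 35 = 105.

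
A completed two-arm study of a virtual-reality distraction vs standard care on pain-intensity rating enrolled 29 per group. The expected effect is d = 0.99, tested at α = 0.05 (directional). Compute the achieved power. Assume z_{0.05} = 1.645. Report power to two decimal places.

For two equal groups, power = Φ(d·√(n/2) − z_{α}).
d·√(n/2) = 0.99 × √(29/2) = 0.99 × 3.808 = 3.770.
z_β = 3.770 − 1.645 = 2.125.
Power = Φ(2.125) = 0.983.

power ≈ 0.98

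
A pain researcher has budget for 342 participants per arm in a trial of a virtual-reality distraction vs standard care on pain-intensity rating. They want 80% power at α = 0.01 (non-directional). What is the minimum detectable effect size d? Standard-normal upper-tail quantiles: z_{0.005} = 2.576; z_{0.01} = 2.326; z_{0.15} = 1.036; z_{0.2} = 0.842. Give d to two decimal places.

For two independent groups of n = 342 each: d_min = (z_{α/2} + z_β)·√(2/n).
z-sum = 2.576 + 0.842 = 3.418.
d_min = 3.418 × √(2/342) = 3.418 × 0.0765 = 0.261.

d_min ≈ 0.26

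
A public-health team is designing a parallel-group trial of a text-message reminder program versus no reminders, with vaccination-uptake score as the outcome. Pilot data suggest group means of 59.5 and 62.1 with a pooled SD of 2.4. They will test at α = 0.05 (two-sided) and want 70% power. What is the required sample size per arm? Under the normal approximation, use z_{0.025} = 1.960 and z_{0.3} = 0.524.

Cohen's d = |M₁ − M₂| / SD_pooled = |59.5 − 62.1| / 2.4 = 2.6 / 2.4 = 1.083.
For two independent groups with equal n: n = 2·((z_{α/2} + z_β) / d)².
z_{α/2} + z_β = 1.960 + 0.524 = 2.484.
n = 2 × (2.484 / 1.083)² = 2 × 2.294² = 2 × 5.26 = 10.5.
Round up to the next whole participant.

n = 11 per group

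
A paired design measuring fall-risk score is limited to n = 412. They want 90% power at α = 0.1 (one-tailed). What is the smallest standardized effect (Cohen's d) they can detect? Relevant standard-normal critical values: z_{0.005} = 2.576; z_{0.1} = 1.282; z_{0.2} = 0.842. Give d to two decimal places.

For a single sample (or paired design) of n = 412: d_min = (z_{α} + z_β)/√n.
z-sum = 1.282 + 1.282 = 2.564.
d_min = 2.564 / √412 = 2.564 / 20.298 = 0.126.

d_min ≈ 0.13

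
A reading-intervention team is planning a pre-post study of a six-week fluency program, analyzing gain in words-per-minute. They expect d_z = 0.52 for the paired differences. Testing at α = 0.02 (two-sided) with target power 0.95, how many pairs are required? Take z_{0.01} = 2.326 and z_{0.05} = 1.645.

n = 59 pairs

For a paired (one-sample on differences) test: n = ((z_{α/2} + z_β) / d)².
z_{α/2} + z_β = 2.326 + 1.645 = 3.971.
n = (3.971 / 0.52)² = 7.637² = 58.32.
Round up.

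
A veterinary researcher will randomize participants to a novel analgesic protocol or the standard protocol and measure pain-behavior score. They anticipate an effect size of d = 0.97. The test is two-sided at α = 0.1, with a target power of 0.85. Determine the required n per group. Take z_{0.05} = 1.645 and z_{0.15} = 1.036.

n = 16 per group

For two independent groups with equal n: n = 2·((z_{α/2} + z_β) / d)².
z_{α/2} + z_β = 1.645 + 1.036 = 2.681.
n = 2 × (2.681 / 0.97)² = 2 × 2.764² = 2 × 7.64 = 15.3.
Round up to the next whole participant.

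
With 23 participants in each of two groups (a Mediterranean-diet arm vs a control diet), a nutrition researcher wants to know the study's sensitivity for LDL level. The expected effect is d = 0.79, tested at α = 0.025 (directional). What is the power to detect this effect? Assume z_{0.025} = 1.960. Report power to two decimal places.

For two equal groups, power = Φ(d·√(n/2) − z_{α}).
d·√(n/2) = 0.79 × √(23/2) = 0.79 × 3.391 = 2.679.
z_β = 2.679 − 1.960 = 0.719.
Power = Φ(0.719) = 0.764.

power ≈ 0.76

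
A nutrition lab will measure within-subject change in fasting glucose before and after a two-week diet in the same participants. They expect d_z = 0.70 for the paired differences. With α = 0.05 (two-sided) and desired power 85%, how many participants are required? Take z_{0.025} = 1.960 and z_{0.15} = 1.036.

n = 19 pairs

For a paired (one-sample on differences) test: n = ((z_{α/2} + z_β) / d)².
z_{α/2} + z_β = 1.960 + 1.036 = 2.996.
n = (2.996 / 0.70)² = 4.280² = 18.32.
Round up.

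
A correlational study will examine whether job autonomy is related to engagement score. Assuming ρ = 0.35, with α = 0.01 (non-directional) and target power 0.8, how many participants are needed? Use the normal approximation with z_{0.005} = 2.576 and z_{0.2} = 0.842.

n = 91

Fisher's z: C = ½·ln((1+r)/(1−r)) = ½·ln(2.0769) = 0.3654.
n = ((z_{α/2} + z_β)/C)² + 3.
(2.576 + 0.842) / 0.3654 = 3.418 / 0.3654 = 9.354.
n = 9.354² + 3 = 87.50 + 3 = 90.5.
Round up.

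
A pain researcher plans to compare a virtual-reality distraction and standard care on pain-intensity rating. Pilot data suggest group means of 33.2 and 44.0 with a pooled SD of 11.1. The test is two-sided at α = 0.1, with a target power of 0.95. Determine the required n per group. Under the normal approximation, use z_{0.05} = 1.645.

n = 23 per group

Cohen's d = |M₁ − M₂| / SD_pooled = |33.2 − 44.0| / 11.1 = 10.8 / 11.1 = 0.973.
For two independent groups with equal n: n = 2·((z_{α/2} + z_β) / d)².
z_{α/2} + z_β = 1.645 + 1.645 = 3.290.
n = 2 × (3.290 / 0.973)² = 2 × 3.381² = 2 × 11.43 = 22.9.
Round up to the next whole participant.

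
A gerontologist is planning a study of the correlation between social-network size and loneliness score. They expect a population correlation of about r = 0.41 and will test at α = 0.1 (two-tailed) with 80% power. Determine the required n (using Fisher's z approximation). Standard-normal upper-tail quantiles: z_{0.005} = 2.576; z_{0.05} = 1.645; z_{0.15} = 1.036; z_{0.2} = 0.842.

Fisher's z: C = ½·ln((1+r)/(1−r)) = ½·ln(2.3898) = 0.4356.
n = ((z_{α/2} + z_β)/C)² + 3.
(1.645 + 0.842) / 0.4356 = 2.487 / 0.4356 = 5.709.
n = 5.709² + 3 = 32.60 + 3 = 35.6.
Round up.

n = 36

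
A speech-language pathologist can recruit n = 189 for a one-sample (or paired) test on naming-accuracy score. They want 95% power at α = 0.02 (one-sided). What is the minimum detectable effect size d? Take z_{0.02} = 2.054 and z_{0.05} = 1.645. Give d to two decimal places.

For a single sample (or paired design) of n = 189: d_min = (z_{α} + z_β)/√n.
z-sum = 2.054 + 1.645 = 3.699.
d_min = 3.699 / √189 = 3.699 / 13.748 = 0.269.

d_min ≈ 0.27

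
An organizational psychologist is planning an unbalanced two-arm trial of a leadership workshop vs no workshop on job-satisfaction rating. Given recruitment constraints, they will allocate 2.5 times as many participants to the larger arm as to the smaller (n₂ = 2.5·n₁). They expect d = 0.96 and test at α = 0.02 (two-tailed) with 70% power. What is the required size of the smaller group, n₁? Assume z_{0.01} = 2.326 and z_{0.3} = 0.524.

n₁ = 13

With allocation ratio k = n₂/n₁ = 2.5, Var(x̄₁−x̄₂) = σ²(1/n₁ + 1/(k·n₁)) = σ²·(k+1)/(k·n₁).
So n₁ = (1 + 1/k)·((z_{α/2} + z_β)/d)² = 1.400 × (2.850/0.96)².
n₁ = 1.400 × 8.81 = 12.3.
Round up: n₁ = 13, giving n₂ = ⌈2.5 × 13⌉ = ⌈32.5⌉ = 33.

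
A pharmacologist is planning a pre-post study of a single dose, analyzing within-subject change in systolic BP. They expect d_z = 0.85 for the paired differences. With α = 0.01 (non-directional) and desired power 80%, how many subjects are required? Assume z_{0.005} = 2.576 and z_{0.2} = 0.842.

For a paired (one-sample on differences) test: n = ((z_{α/2} + z_β) / d)².
z_{α/2} + z_β = 2.576 + 0.842 = 3.418.
n = (3.418 / 0.85)² = 4.021² = 16.17.
Round up.

n = 17 pairs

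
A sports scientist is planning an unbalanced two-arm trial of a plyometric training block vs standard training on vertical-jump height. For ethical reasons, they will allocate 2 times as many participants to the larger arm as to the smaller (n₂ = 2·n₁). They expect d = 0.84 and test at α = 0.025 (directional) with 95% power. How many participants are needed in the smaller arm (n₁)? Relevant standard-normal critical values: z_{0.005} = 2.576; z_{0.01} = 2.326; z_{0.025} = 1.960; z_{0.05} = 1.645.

n₁ = 28

With allocation ratio k = n₂/n₁ = 2, Var(x̄₁−x̄₂) = σ²(1/n₁ + 1/(k·n₁)) = σ²·(k+1)/(k·n₁).
So n₁ = (1 + 1/k)·((z_{α} + z_β)/d)² = 1.500 × (3.605/0.84)².
n₁ = 1.500 × 18.42 = 27.6.
Round up: n₁ = 28, giving n₂ = 2 × 28 = 56.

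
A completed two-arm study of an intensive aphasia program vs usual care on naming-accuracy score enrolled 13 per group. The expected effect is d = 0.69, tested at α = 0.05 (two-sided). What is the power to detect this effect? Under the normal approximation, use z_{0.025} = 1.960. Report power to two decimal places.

power ≈ 0.42

For two equal groups, power = Φ(d·√(n/2) − z_{α/2}).
d·√(n/2) = 0.69 × √(13/2) = 0.69 × 2.550 = 1.759.
z_β = 1.759 − 1.960 = -0.201.
Power = Φ(-0.201) = 0.420.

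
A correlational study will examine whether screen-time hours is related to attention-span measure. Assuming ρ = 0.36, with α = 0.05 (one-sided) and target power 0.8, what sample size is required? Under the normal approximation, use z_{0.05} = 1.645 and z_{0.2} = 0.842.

Fisher's z: C = ½·ln((1+r)/(1−r)) = ½·ln(2.1250) = 0.3769.
n = ((z_{α} + z_β)/C)² + 3.
(1.645 + 0.842) / 0.3769 = 2.487 / 0.3769 = 6.599.
n = 6.599² + 3 = 43.54 + 3 = 46.5.
Round up.

n = 47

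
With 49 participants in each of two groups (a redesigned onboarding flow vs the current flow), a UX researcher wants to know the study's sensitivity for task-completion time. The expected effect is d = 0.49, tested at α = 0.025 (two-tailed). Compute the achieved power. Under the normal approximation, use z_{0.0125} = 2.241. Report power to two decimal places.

power ≈ 0.57

For two equal groups, power = Φ(d·√(n/2) − z_{α/2}).
d·√(n/2) = 0.49 × √(49/2) = 0.49 × 4.950 = 2.425.
z_β = 2.425 − 2.241 = 0.184.
Power = Φ(0.184) = 0.573.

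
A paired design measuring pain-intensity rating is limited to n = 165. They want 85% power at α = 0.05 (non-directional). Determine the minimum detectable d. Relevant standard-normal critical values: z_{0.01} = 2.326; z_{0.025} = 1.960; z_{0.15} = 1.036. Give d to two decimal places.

d_min ≈ 0.23

For a single sample (or paired design) of n = 165: d_min = (z_{α/2} + z_β)/√n.
z-sum = 1.960 + 1.036 = 2.996.
d_min = 2.996 / √165 = 2.996 / 12.845 = 0.233.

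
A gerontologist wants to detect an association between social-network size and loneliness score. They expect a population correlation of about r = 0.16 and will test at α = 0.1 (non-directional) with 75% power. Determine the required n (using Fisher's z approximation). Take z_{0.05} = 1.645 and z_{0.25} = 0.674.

n = 210

Fisher's z: C = ½·ln((1+r)/(1−r)) = ½·ln(1.3810) = 0.1614.
n = ((z_{α/2} + z_β)/C)² + 3.
(1.645 + 0.674) / 0.1614 = 2.319 / 0.1614 = 14.368.
n = 14.368² + 3 = 206.44 + 3 = 209.4.
Round up.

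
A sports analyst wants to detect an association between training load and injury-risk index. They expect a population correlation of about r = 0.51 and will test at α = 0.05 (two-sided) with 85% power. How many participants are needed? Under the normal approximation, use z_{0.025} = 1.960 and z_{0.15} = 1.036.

n = 32

Fisher's z: C = ½·ln((1+r)/(1−r)) = ½·ln(3.0816) = 0.5627.
n = ((z_{α/2} + z_β)/C)² + 3.
(1.960 + 1.036) / 0.5627 = 2.996 / 0.5627 = 5.324.
n = 5.324² + 3 = 28.35 + 3 = 31.3.
Round up.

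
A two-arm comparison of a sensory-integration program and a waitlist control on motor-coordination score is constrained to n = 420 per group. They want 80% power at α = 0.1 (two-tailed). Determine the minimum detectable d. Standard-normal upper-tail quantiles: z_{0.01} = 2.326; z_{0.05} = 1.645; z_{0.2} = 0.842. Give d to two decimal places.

d_min ≈ 0.17

For two independent groups of n = 420 each: d_min = (z_{α/2} + z_β)·√(2/n).
z-sum = 1.645 + 0.842 = 2.487.
d_min = 2.487 × √(2/420) = 2.487 × 0.0690 = 0.172.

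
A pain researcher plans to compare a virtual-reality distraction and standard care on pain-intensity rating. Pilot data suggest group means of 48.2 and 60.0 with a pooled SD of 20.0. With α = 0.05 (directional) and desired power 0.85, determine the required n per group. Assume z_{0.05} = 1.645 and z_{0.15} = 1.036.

Cohen's d = |M₁ − M₂| / SD_pooled = |48.2 − 60.0| / 20.0 = 11.8 / 20.0 = 0.590.
For two independent groups with equal n: n = 2·((z_{α} + z_β) / d)².
z_{α} + z_β = 1.645 + 1.036 = 2.681.
n = 2 × (2.681 / 0.590)² = 2 × 4.544² = 2 × 20.65 = 41.3.
Round up to the next whole participant.

n = 42 per group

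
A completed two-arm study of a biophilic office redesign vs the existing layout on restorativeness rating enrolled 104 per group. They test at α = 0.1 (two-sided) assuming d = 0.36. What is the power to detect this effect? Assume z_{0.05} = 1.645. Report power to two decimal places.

power ≈ 0.83

For two equal groups, power = Φ(d·√(n/2) − z_{α/2}).
d·√(n/2) = 0.36 × √(104/2) = 0.36 × 7.211 = 2.596.
z_β = 2.596 − 1.645 = 0.951.
Power = Φ(0.951) = 0.829.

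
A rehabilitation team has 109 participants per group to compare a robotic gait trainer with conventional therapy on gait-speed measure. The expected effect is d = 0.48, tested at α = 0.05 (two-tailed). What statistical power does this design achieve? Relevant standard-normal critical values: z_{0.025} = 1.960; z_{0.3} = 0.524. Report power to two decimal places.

power ≈ 0.94

For two equal groups, power = Φ(d·√(n/2) − z_{α/2}).
d·√(n/2) = 0.48 × √(109/2) = 0.48 × 7.382 = 3.544.
z_β = 3.544 − 1.960 = 1.584.
Power = Φ(1.584) = 0.943.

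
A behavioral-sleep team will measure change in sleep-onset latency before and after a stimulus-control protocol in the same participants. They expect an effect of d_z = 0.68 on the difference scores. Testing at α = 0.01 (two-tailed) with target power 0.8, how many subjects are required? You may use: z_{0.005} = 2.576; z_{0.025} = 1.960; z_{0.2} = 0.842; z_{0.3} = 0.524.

For a paired (one-sample on differences) test: n = ((z_{α/2} + z_β) / d)².
z_{α/2} + z_β = 2.576 + 0.842 = 3.418.
n = (3.418 / 0.68)² = 5.026² = 25.27.
Round up.

n = 26 pairs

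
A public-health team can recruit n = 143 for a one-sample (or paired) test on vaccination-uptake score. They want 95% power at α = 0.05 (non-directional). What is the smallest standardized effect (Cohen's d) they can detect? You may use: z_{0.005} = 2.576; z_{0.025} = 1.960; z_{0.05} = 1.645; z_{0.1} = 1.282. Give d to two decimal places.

For a single sample (or paired design) of n = 143: d_min = (z_{α/2} + z_β)/√n.
z-sum = 1.960 + 1.645 = 3.605.
d_min = 3.605 / √143 = 3.605 / 11.958 = 0.301.

d_min ≈ 0.30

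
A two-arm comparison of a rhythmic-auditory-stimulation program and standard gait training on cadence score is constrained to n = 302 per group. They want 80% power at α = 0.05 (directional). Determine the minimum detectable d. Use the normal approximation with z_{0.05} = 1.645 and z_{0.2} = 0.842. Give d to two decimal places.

d_min ≈ 0.20

For two independent groups of n = 302 each: d_min = (z_{α} + z_β)·√(2/n).
z-sum = 1.645 + 0.842 = 2.487.
d_min = 2.487 × √(2/302) = 2.487 × 0.0814 = 0.202.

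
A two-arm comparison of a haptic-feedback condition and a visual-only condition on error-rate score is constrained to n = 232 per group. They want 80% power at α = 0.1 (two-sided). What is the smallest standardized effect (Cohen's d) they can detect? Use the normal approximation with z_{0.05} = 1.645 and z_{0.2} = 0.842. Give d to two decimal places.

For two independent groups of n = 232 each: d_min = (z_{α/2} + z_β)·√(2/n).
z-sum = 1.645 + 0.842 = 2.487.
d_min = 2.487 × √(2/232) = 2.487 × 0.0928 = 0.231.

d_min ≈ 0.23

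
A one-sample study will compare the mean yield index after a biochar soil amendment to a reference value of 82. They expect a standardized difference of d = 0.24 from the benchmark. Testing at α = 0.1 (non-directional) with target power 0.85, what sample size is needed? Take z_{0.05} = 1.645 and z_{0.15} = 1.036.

For a one-sample test: n = ((z_{α/2} + z_β) / d)².
z_{α/2} + z_β = 1.645 + 1.036 = 2.681.
n = (2.681 / 0.24)² = 11.171² = 124.79.
Round up.

n = 125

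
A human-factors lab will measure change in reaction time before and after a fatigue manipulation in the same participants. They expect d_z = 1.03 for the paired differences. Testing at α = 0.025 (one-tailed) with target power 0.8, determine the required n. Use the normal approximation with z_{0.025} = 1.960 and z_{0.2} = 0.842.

n = 8 pairs

For a paired (one-sample on differences) test: n = ((z_{α} + z_β) / d)².
z_{α} + z_β = 1.960 + 0.842 = 2.802.
n = (2.802 / 1.03)² = 2.720² = 7.40.
Round up.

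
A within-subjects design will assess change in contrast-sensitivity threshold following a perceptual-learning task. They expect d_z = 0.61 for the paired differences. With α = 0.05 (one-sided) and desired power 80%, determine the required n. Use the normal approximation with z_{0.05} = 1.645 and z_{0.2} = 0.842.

n = 17 pairs

For a paired (one-sample on differences) test: n = ((z_{α} + z_β) / d)².
z_{α} + z_β = 1.645 + 0.842 = 2.487.
n = (2.487 / 0.61)² = 4.077² = 16.62.
Round up.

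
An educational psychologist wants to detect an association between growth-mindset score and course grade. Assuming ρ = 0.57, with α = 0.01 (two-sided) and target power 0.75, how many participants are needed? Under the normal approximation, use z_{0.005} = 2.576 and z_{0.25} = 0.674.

n = 29

Fisher's z: C = ½·ln((1+r)/(1−r)) = ½·ln(3.6512) = 0.6475.
n = ((z_{α/2} + z_β)/C)² + 3.
(2.576 + 0.674) / 0.6475 = 3.250 / 0.6475 = 5.019.
n = 5.019² + 3 = 25.19 + 3 = 28.2.
Round up.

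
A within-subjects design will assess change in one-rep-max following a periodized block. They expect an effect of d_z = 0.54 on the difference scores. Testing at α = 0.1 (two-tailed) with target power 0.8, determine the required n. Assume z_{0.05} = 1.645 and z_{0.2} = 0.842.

n = 22 pairs

For a paired (one-sample on differences) test: n = ((z_{α/2} + z_β) / d)².
z_{α/2} + z_β = 1.645 + 0.842 = 2.487.
n = (2.487 / 0.54)² = 4.606² = 21.21.
Round up.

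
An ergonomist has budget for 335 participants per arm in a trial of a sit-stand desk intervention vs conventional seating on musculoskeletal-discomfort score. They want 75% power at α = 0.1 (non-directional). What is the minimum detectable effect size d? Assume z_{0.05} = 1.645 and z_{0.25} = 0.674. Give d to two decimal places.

d_min ≈ 0.18

For two independent groups of n = 335 each: d_min = (z_{α/2} + z_β)·√(2/n).
z-sum = 1.645 + 0.674 = 2.319.
d_min = 2.319 × √(2/335) = 2.319 × 0.0773 = 0.179.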